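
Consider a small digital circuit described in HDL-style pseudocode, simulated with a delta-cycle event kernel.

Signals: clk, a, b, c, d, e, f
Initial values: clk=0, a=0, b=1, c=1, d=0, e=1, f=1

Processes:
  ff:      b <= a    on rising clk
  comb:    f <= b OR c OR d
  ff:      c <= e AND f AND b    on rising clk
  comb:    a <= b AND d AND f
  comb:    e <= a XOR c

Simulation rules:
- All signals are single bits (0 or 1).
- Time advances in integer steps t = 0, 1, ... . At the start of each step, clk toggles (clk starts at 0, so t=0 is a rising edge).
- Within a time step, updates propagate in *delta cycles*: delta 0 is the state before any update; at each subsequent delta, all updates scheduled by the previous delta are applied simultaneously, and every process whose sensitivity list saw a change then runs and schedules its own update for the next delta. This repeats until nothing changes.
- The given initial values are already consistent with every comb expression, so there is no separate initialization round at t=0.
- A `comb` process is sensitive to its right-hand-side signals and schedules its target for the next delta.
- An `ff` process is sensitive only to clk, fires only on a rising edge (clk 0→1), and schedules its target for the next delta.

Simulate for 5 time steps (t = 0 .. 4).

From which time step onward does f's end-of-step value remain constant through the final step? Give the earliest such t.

t0.Δ0 f=1 clk=0 d=0 e=1 c=1 b=1 a=0
t0.Δ1 f=1 clk=1 d=0 e=1 c=1 b=1 a=0
t0.Δ2 f=1 clk=1 d=0 e=1 c=1 b=0 a=0
t1.Δ0 f=1 clk=1 d=0 e=1 c=1 b=0 a=0
t1.Δ1 f=1 clk=0 d=0 e=1 c=1 b=0 a=0
t2.Δ0 f=1 clk=0 d=0 e=1 c=1 b=0 a=0
t2.Δ1 f=1 clk=1 d=0 e=1 c=1 b=0 a=0
t2.Δ2 f=1 clk=1 d=0 e=1 c=0 b=0 a=0
t2.Δ3 f=0 clk=1 d=0 e=0 c=0 b=0 a=0
t3.Δ0 f=0 clk=1 d=0 e=0 c=0 b=0 a=0
t3.Δ1 f=0 clk=0 d=0 e=0 c=0 b=0 a=0
t4.Δ0 f=0 clk=0 d=0 e=0 c=0 b=0 a=0
t4.Δ1 f=0 clk=1 d=0 e=0 c=0 b=0 a=0

2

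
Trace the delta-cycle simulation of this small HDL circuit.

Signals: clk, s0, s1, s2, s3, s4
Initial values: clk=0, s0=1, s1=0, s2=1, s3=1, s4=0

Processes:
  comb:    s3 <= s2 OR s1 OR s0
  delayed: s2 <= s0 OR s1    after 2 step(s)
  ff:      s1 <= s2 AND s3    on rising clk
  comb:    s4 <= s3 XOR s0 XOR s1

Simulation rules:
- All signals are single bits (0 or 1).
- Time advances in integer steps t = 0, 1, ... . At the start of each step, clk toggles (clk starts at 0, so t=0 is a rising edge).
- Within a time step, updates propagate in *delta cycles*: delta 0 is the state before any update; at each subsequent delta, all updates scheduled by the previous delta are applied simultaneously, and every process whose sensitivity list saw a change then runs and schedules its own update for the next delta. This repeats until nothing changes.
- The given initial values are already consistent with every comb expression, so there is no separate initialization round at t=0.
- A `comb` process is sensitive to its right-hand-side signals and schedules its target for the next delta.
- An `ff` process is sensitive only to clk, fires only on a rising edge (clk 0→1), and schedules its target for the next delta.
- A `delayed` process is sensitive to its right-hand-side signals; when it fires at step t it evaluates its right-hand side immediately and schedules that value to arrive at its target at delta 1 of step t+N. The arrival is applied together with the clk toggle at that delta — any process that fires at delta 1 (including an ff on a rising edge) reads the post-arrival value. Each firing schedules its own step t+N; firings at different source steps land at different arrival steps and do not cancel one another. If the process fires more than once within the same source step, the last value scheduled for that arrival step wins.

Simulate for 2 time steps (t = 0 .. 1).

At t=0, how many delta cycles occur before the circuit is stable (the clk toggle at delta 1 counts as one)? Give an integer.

t=0 Δ0: s2=1 s3=1 clk=0 s0=1 s1=0 s4=0
  Δ1: clk:0→1
  Δ2: s1:0→1
  Δ3: s4:0→1
  (3Δ to stable)
t=1 Δ0: s2=1 s3=1 clk=1 s0=1 s1=1 s4=1
  Δ1: clk:1→0
  (1Δ to stable)

3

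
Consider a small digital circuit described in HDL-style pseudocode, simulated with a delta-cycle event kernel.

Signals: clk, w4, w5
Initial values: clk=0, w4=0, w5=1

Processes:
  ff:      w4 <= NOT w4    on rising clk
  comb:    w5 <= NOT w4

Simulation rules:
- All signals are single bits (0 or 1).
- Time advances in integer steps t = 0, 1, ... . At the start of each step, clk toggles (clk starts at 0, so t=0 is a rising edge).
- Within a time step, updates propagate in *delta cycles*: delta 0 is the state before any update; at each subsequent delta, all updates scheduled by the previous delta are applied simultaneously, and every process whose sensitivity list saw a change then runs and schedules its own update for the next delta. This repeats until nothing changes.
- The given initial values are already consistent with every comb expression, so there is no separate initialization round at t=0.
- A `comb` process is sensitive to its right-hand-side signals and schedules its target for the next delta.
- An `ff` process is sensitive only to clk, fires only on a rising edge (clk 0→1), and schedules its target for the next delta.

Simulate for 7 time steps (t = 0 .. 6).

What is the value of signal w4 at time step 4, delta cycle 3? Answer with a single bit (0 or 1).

t0.Δ0 clk=0 w5=1 w4=0
t0.Δ1 clk=1 w5=1 w4=0
t0.Δ2 clk=1 w5=1 w4=1
t0.Δ3 clk=1 w5=0 w4=1
t1.Δ0 clk=1 w5=0 w4=1
t1.Δ1 clk=0 w5=0 w4=1
t2.Δ0 clk=0 w5=0 w4=1
t2.Δ1 clk=1 w5=0 w4=1
t2.Δ2 clk=1 w5=0 w4=0
t2.Δ3 clk=1 w5=1 w4=0
t3.Δ0 clk=1 w5=1 w4=0
t3.Δ1 clk=0 w5=1 w4=0
t4.Δ0 clk=0 w5=1 w4=0
t4.Δ1 clk=1 w5=1 w4=0
t4.Δ2 clk=1 w5=1 w4=1
t4.Δ3 clk=1 w5=0 w4=1
t5.Δ0 clk=1 w5=0 w4=1
t5.Δ1 clk=0 w5=0 w4=1
t6.Δ0 clk=0 w5=0 w4=1
t6.Δ1 clk=1 w5=0 w4=1
t6.Δ2 clk=1 w5=0 w4=0
t6.Δ3 clk=1 w5=1 w4=0

1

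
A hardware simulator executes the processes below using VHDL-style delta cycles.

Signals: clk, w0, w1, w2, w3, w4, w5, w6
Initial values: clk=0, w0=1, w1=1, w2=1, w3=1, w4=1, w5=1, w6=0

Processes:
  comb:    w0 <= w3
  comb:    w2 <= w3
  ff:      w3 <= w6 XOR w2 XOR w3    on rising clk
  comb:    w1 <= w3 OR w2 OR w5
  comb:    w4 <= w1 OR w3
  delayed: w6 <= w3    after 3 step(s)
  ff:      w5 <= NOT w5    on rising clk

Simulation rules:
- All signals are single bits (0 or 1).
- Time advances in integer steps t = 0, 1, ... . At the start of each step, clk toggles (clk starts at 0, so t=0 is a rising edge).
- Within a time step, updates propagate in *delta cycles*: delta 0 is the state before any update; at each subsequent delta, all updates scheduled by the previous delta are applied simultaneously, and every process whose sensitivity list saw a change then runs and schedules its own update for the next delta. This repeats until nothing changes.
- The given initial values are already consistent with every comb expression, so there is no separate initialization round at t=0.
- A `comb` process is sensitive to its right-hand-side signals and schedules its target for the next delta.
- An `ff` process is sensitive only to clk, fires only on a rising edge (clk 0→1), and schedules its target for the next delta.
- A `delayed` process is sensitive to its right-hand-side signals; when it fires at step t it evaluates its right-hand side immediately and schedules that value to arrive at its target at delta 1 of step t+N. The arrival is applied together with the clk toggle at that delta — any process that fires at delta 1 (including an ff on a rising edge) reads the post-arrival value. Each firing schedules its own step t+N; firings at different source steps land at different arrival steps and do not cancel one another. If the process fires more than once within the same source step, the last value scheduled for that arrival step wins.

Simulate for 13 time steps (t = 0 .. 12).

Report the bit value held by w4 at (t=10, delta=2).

t0.Δ0 w0=1 clk=0 w5=1 w6=0 w3=1 w2=1 w4=1 w1=1
t0.Δ1 w0=1 clk=1 w5=1 w6=0 w3=1 w2=1 w4=1 w1=1
t0.Δ2 w0=1 clk=1 w5=0 w6=0 w3=0 w2=1 w4=1 w1=1
t0.Δ3 w0=0 clk=1 w5=0 w6=0 w3=0 w2=0 w4=1 w1=1
t0.Δ4 w0=0 clk=1 w5=0 w6=0 w3=0 w2=0 w4=1 w1=0
t0.Δ5 w0=0 clk=1 w5=0 w6=0 w3=0 w2=0 w4=0 w1=0
t1.Δ0 w0=0 clk=1 w5=0 w6=0 w3=0 w2=0 w4=0 w1=0
t1.Δ1 w0=0 clk=0 w5=0 w6=0 w3=0 w2=0 w4=0 w1=0
t2.Δ0 w0=0 clk=0 w5=0 w6=0 w3=0 w2=0 w4=0 w1=0
t2.Δ1 w0=0 clk=1 w5=0 w6=0 w3=0 w2=0 w4=0 w1=0
t2.Δ2 w0=0 clk=1 w5=1 w6=0 w3=0 w2=0 w4=0 w1=0
t2.Δ3 w0=0 clk=1 w5=1 w6=0 w3=0 w2=0 w4=0 w1=1
t2.Δ4 w0=0 clk=1 w5=1 w6=0 w3=0 w2=0 w4=1 w1=1
t3.Δ0 w0=0 clk=1 w5=1 w6=0 w3=0 w2=0 w4=1 w1=1
t3.Δ1 w0=0 clk=0 w5=1 w6=0 w3=0 w2=0 w4=1 w1=1
t4.Δ0 w0=0 clk=0 w5=1 w6=0 w3=0 w2=0 w4=1 w1=1
t4.Δ1 w0=0 clk=1 w5=1 w6=0 w3=0 w2=0 w4=1 w1=1
t4.Δ2 w0=0 clk=1 w5=0 w6=0 w3=0 w2=0 w4=1 w1=1
t4.Δ3 w0=0 clk=1 w5=0 w6=0 w3=0 w2=0 w4=1 w1=0
t4.Δ4 w0=0 clk=1 w5=0 w6=0 w3=0 w2=0 w4=0 w1=0
t5.Δ0 w0=0 clk=1 w5=0 w6=0 w3=0 w2=0 w4=0 w1=0
t5.Δ1 w0=0 clk=0 w5=0 w6=0 w3=0 w2=0 w4=0 w1=0
t6.Δ0 w0=0 clk=0 w5=0 w6=0 w3=0 w2=0 w4=0 w1=0
t6.Δ1 w0=0 clk=1 w5=0 w6=0 w3=0 w2=0 w4=0 w1=0
t6.Δ2 w0=0 clk=1 w5=1 w6=0 w3=0 w2=0 w4=0 w1=0
t6.Δ3 w0=0 clk=1 w5=1 w6=0 w3=0 w2=0 w4=0 w1=1
t6.Δ4 w0=0 clk=1 w5=1 w6=0 w3=0 w2=0 w4=1 w1=1
t7.Δ0 w0=0 clk=1 w5=1 w6=0 w3=0 w2=0 w4=1 w1=1
t7.Δ1 w0=0 clk=0 w5=1 w6=0 w3=0 w2=0 w4=1 w1=1
t8.Δ0 w0=0 clk=0 w5=1 w6=0 w3=0 w2=0 w4=1 w1=1
t8.Δ1 w0=0 clk=1 w5=1 w6=0 w3=0 w2=0 w4=1 w1=1
t8.Δ2 w0=0 clk=1 w5=0 w6=0 w3=0 w2=0 w4=1 w1=1
t8.Δ3 w0=0 clk=1 w5=0 w6=0 w3=0 w2=0 w4=1 w1=0
t8.Δ4 w0=0 clk=1 w5=0 w6=0 w3=0 w2=0 w4=0 w1=0
t9.Δ0 w0=0 clk=1 w5=0 w6=0 w3=0 w2=0 w4=0 w1=0
t9.Δ1 w0=0 clk=0 w5=0 w6=0 w3=0 w2=0 w4=0 w1=0
t10.Δ0 w0=0 clk=0 w5=0 w6=0 w3=0 w2=0 w4=0 w1=0
t10.Δ1 w0=0 clk=1 w5=0 w6=0 w3=0 w2=0 w4=0 w1=0
t10.Δ2 w0=0 clk=1 w5=1 w6=0 w3=0 w2=0 w4=0 w1=0
t10.Δ3 w0=0 clk=1 w5=1 w6=0 w3=0 w2=0 w4=0 w1=1
t10.Δ4 w0=0 clk=1 w5=1 w6=0 w3=0 w2=0 w4=1 w1=1
t11.Δ0 w0=0 clk=1 w5=1 w6=0 w3=0 w2=0 w4=1 w1=1
t11.Δ1 w0=0 clk=0 w5=1 w6=0 w3=0 w2=0 w4=1 w1=1
t12.Δ0 w0=0 clk=0 w5=1 w6=0 w3=0 w2=0 w4=1 w1=1
t12.Δ1 w0=0 clk=1 w5=1 w6=0 w3=0 w2=0 w4=1 w1=1
t12.Δ2 w0=0 clk=1 w5=0 w6=0 w3=0 w2=0 w4=1 w1=1
t12.Δ3 w0=0 clk=1 w5=0 w6=0 w3=0 w2=0 w4=1 w1=0
t12.Δ4 w0=0 clk=1 w5=0 w6=0 w3=0 w2=0 w4=0 w1=0

0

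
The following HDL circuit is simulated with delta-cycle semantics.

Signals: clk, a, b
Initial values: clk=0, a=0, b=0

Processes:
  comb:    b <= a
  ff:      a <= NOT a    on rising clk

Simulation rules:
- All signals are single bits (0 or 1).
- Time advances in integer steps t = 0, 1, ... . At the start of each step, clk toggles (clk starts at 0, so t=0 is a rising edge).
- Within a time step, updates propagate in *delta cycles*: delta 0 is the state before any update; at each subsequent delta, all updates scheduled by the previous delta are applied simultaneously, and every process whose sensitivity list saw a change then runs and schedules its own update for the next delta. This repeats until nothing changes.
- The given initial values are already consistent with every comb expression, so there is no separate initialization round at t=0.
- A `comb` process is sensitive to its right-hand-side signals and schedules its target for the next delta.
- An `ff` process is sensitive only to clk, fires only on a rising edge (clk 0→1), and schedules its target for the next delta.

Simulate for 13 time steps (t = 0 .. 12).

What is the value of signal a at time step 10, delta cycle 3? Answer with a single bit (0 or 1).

0

[bits: clk,b,a]
t=0: Δ0=000 Δ1=100 Δ2=101 Δ3=111 | 3Δ
t=1: Δ0=111 Δ1=011 | 1Δ
t=2: Δ0=011 Δ1=111 Δ2=110 Δ3=100 | 3Δ
t=3: Δ0=100 Δ1=000 | 1Δ
t=4: Δ0=000 Δ1=100 Δ2=101 Δ3=111 | 3Δ
t=5: Δ0=111 Δ1=011 | 1Δ
t=6: Δ0=011 Δ1=111 Δ2=110 Δ3=100 | 3Δ
t=7: Δ0=100 Δ1=000 | 1Δ
t=8: Δ0=000 Δ1=100 Δ2=101 Δ3=111 | 3Δ
t=9: Δ0=111 Δ1=011 | 1Δ
t=10: Δ0=011 Δ1=111 Δ2=110 Δ3=100 | 3Δ
t=11: Δ0=100 Δ1=000 | 1Δ
t=12: Δ0=000 Δ1=100 Δ2=101 Δ3=111 | 3Δ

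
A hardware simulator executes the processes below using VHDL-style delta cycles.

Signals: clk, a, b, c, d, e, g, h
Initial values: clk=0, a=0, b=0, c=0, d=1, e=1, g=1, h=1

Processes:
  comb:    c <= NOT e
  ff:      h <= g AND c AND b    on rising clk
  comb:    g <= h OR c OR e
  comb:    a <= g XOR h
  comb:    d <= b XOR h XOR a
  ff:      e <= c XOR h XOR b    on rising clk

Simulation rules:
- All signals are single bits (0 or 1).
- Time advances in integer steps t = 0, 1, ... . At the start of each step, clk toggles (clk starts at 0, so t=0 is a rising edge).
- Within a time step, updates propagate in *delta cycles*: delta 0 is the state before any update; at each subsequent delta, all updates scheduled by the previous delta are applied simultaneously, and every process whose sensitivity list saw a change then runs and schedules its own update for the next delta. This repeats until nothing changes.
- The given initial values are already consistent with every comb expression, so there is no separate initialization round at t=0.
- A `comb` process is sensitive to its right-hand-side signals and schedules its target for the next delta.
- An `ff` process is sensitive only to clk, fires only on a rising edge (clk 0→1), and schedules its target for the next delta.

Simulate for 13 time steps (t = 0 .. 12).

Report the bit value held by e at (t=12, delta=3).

1

t0.Δ0 g=1 e=1 h=1 clk=0 b=0 c=0 a=0 d=1
t0.Δ1 g=1 e=1 h=1 clk=1 b=0 c=0 a=0 d=1
t0.Δ2 g=1 e=1 h=0 clk=1 b=0 c=0 a=0 d=1
t0.Δ3 g=1 e=1 h=0 clk=1 b=0 c=0 a=1 d=0
t0.Δ4 g=1 e=1 h=0 clk=1 b=0 c=0 a=1 d=1
t1.Δ0 g=1 e=1 h=0 clk=1 b=0 c=0 a=1 d=1
t1.Δ1 g=1 e=1 h=0 clk=0 b=0 c=0 a=1 d=1
t2.Δ0 g=1 e=1 h=0 clk=0 b=0 c=0 a=1 d=1
t2.Δ1 g=1 e=1 h=0 clk=1 b=0 c=0 a=1 d=1
t2.Δ2 g=1 e=0 h=0 clk=1 b=0 c=0 a=1 d=1
t2.Δ3 g=0 e=0 h=0 clk=1 b=0 c=1 a=1 d=1
t2.Δ4 g=1 e=0 h=0 clk=1 b=0 c=1 a=0 d=1
t2.Δ5 g=1 e=0 h=0 clk=1 b=0 c=1 a=1 d=0
t2.Δ6 g=1 e=0 h=0 clk=1 b=0 c=1 a=1 d=1
t3.Δ0 g=1 e=0 h=0 clk=1 b=0 c=1 a=1 d=1
t3.Δ1 g=1 e=0 h=0 clk=0 b=0 c=1 a=1 d=1
t4.Δ0 g=1 e=0 h=0 clk=0 b=0 c=1 a=1 d=1
t4.Δ1 g=1 e=0 h=0 clk=1 b=0 c=1 a=1 d=1
t4.Δ2 g=1 e=1 h=0 clk=1 b=0 c=1 a=1 d=1
t4.Δ3 g=1 e=1 h=0 clk=1 b=0 c=0 a=1 d=1
t5.Δ0 g=1 e=1 h=0 clk=1 b=0 c=0 a=1 d=1
t5.Δ1 g=1 e=1 h=0 clk=0 b=0 c=0 a=1 d=1
t6.Δ0 g=1 e=1 h=0 clk=0 b=0 c=0 a=1 d=1
t6.Δ1 g=1 e=1 h=0 clk=1 b=0 c=0 a=1 d=1
t6.Δ2 g=1 e=0 h=0 clk=1 b=0 c=0 a=1 d=1
t6.Δ3 g=0 e=0 h=0 clk=1 b=0 c=1 a=1 d=1
t6.Δ4 g=1 e=0 h=0 clk=1 b=0 c=1 a=0 d=1
t6.Δ5 g=1 e=0 h=0 clk=1 b=0 c=1 a=1 d=0
t6.Δ6 g=1 e=0 h=0 clk=1 b=0 c=1 a=1 d=1
t7.Δ0 g=1 e=0 h=0 clk=1 b=0 c=1 a=1 d=1
t7.Δ1 g=1 e=0 h=0 clk=0 b=0 c=1 a=1 d=1
t8.Δ0 g=1 e=0 h=0 clk=0 b=0 c=1 a=1 d=1
t8.Δ1 g=1 e=0 h=0 clk=1 b=0 c=1 a=1 d=1
t8.Δ2 g=1 e=1 h=0 clk=1 b=0 c=1 a=1 d=1
t8.Δ3 g=1 e=1 h=0 clk=1 b=0 c=0 a=1 d=1
t9.Δ0 g=1 e=1 h=0 clk=1 b=0 c=0 a=1 d=1
t9.Δ1 g=1 e=1 h=0 clk=0 b=0 c=0 a=1 d=1
t10.Δ0 g=1 e=1 h=0 clk=0 b=0 c=0 a=1 d=1
t10.Δ1 g=1 e=1 h=0 clk=1 b=0 c=0 a=1 d=1
t10.Δ2 g=1 e=0 h=0 clk=1 b=0 c=0 a=1 d=1
t10.Δ3 g=0 e=0 h=0 clk=1 b=0 c=1 a=1 d=1
t10.Δ4 g=1 e=0 h=0 clk=1 b=0 c=1 a=0 d=1
t10.Δ5 g=1 e=0 h=0 clk=1 b=0 c=1 a=1 d=0
t10.Δ6 g=1 e=0 h=0 clk=1 b=0 c=1 a=1 d=1
t11.Δ0 g=1 e=0 h=0 clk=1 b=0 c=1 a=1 d=1
t11.Δ1 g=1 e=0 h=0 clk=0 b=0 c=1 a=1 d=1
t12.Δ0 g=1 e=0 h=0 clk=0 b=0 c=1 a=1 d=1
t12.Δ1 g=1 e=0 h=0 clk=1 b=0 c=1 a=1 d=1
t12.Δ2 g=1 e=1 h=0 clk=1 b=0 c=1 a=1 d=1
t12.Δ3 g=1 e=1 h=0 clk=1 b=0 c=0 a=1 d=1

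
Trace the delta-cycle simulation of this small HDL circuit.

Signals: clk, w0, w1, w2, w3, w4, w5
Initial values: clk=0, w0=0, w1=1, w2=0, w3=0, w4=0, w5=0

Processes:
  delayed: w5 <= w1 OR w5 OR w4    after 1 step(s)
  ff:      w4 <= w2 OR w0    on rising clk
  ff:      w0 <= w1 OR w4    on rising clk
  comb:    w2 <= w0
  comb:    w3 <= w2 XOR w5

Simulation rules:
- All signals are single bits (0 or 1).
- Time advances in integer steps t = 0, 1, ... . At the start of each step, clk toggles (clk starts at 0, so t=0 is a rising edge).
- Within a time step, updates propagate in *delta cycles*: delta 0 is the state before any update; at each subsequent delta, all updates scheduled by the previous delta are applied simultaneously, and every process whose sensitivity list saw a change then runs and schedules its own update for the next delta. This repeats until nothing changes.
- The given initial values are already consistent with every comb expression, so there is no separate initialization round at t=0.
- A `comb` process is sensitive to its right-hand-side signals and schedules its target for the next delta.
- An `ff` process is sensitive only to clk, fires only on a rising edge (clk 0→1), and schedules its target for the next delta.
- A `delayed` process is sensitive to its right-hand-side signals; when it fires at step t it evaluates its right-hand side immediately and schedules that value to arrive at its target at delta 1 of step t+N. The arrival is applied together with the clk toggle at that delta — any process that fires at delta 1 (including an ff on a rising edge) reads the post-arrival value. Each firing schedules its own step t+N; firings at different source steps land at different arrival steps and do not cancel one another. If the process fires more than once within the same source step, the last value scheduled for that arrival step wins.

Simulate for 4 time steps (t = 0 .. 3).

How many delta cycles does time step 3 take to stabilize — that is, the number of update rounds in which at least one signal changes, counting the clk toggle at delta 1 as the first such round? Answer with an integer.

2

t=0 Δ0: w1=1 w3=0 clk=0 w2=0 w4=0 w5=0 w0=0
  Δ1: clk:0→1
  Δ2: w0:0→1
  Δ3: w2:0→1
  Δ4: w3:0→1
  (4Δ to stable)
t=1 Δ0: w1=1 w3=1 clk=1 w2=1 w4=0 w5=0 w0=1
  Δ1: clk:1→0
  (1Δ to stable)
t=2 Δ0: w1=1 w3=1 clk=0 w2=1 w4=0 w5=0 w0=1
  Δ1: clk:0→1
  Δ2: w4:0→1
  (2Δ to stable)
t=3 Δ0: w1=1 w3=1 clk=1 w2=1 w4=1 w5=0 w0=1
  Δ1: clk:1→0, w5:0→1
  Δ2: w3:1→0
  (2Δ to stable)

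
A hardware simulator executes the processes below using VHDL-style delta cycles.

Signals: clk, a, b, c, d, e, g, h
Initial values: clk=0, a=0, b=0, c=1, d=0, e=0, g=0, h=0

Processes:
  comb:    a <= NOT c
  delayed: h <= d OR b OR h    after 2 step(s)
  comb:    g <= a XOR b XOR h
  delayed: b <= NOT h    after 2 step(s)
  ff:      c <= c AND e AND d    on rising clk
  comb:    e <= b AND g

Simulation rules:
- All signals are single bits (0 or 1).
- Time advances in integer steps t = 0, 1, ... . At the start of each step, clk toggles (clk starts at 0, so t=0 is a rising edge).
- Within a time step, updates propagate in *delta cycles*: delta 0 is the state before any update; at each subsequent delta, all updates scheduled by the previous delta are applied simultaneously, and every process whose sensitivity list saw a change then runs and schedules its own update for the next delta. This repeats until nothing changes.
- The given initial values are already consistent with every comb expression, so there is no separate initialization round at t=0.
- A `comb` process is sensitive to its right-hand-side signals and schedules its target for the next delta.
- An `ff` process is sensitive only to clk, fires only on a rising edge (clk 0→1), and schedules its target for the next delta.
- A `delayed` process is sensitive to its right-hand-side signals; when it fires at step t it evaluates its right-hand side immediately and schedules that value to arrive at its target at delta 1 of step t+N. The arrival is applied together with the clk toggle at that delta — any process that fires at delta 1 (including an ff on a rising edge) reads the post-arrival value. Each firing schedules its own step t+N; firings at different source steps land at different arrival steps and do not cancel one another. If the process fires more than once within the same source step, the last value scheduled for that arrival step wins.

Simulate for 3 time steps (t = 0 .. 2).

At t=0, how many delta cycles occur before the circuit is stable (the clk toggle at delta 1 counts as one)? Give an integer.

4

t=0 Δ0: a=0 g=0 clk=0 h=0 d=0 b=0 c=1 e=0
  Δ1: clk:0→1
  Δ2: c:1→0
  Δ3: a:0→1
  Δ4: g:0→1
  (4Δ to stable)
t=1 Δ0: a=1 g=1 clk=1 h=0 d=0 b=0 c=0 e=0
  Δ1: clk:1→0
  (1Δ to stable)
t=2 Δ0: a=1 g=1 clk=0 h=0 d=0 b=0 c=0 e=0
  Δ1: clk:0→1
  (1Δ to stable)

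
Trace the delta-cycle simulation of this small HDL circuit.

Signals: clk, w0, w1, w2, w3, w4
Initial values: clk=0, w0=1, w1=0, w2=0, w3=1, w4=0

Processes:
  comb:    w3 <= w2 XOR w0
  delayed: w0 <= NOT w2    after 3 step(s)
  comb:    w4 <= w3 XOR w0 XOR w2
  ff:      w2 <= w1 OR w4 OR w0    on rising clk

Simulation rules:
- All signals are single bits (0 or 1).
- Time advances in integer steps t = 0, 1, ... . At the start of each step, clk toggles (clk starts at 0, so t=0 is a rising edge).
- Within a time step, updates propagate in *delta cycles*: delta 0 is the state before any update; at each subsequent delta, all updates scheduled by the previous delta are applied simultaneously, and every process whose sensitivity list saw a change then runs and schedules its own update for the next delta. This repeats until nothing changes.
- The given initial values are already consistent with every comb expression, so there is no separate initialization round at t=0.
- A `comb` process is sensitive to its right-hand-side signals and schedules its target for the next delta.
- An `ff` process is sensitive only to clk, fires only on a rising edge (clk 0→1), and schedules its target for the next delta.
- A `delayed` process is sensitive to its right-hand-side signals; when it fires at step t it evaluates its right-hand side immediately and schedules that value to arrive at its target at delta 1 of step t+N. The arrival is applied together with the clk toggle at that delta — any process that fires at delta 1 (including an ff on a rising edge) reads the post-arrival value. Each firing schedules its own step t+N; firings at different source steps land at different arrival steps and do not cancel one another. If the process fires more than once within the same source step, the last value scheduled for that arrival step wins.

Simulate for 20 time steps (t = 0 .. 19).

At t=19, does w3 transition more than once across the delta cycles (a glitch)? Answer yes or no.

no

[bits: w2,w3,w0,clk,w1,w4]
t=0: Δ0=011000 Δ1=011100 Δ2=111100 Δ3=101101 Δ4=101100 | 4Δ
t=1: Δ0=101100 Δ1=101000 | 1Δ
t=2: Δ0=101000 Δ1=101100 | 1Δ
t=3: Δ0=101100 Δ1=100000 Δ2=110001 Δ3=110000 | 3Δ
t=4: Δ0=110000 Δ1=110100 Δ2=010100 Δ3=000101 Δ4=000100 | 4Δ
t=5: Δ0=000100 Δ1=000000 | 1Δ
t=6: Δ0=000000 Δ1=000100 | 1Δ
t=7: Δ0=000100 Δ1=001000 Δ2=011001 Δ3=011000 | 3Δ
t=8: Δ0=011000 Δ1=011100 Δ2=111100 Δ3=101101 Δ4=101100 | 4Δ
t=9: Δ0=101100 Δ1=101000 | 1Δ
t=10: Δ0=101000 Δ1=101100 | 1Δ
t=11: Δ0=101100 Δ1=100000 Δ2=110001 Δ3=110000 | 3Δ
t=12: Δ0=110000 Δ1=110100 Δ2=010100 Δ3=000101 Δ4=000100 | 4Δ
t=13: Δ0=000100 Δ1=000000 | 1Δ
t=14: Δ0=000000 Δ1=000100 | 1Δ
t=15: Δ0=000100 Δ1=001000 Δ2=011001 Δ3=011000 | 3Δ
t=16: Δ0=011000 Δ1=011100 Δ2=111100 Δ3=101101 Δ4=101100 | 4Δ
t=17: Δ0=101100 Δ1=101000 | 1Δ
t=18: Δ0=101000 Δ1=101100 | 1Δ
t=19: Δ0=101100 Δ1=100000 Δ2=110001 Δ3=110000 | 3Δ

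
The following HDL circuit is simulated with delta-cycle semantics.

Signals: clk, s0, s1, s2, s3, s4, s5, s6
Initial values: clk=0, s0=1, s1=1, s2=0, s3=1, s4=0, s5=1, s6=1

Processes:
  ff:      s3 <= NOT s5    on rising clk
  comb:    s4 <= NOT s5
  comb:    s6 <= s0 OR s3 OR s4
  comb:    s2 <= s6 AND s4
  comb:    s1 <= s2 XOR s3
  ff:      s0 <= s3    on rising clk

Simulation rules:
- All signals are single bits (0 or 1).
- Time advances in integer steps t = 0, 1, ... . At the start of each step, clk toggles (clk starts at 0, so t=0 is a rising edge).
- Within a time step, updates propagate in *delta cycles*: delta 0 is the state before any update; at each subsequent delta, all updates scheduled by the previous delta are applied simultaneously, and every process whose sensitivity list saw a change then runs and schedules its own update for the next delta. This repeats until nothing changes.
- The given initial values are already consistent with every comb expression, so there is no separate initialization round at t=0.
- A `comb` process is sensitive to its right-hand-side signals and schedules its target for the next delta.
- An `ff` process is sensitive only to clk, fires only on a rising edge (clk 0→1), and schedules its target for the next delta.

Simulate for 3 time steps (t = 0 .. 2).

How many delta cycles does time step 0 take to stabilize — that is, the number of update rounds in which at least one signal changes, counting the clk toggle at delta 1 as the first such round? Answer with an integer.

t=0 Δ0: s4=0 s0=1 s2=0 s1=1 s3=1 s6=1 s5=1 clk=0
  Δ1: clk:0→1
  Δ2: s3:1→0
  Δ3: s1:1→0
  (3Δ to stable)
t=1 Δ0: s4=0 s0=1 s2=0 s1=0 s3=0 s6=1 s5=1 clk=1
  Δ1: clk:1→0
  (1Δ to stable)
t=2 Δ0: s4=0 s0=1 s2=0 s1=0 s3=0 s6=1 s5=1 clk=0
  Δ1: clk:0→1
  Δ2: s0:1→0
  Δ3: s6:1→0
  (3Δ to stable)

3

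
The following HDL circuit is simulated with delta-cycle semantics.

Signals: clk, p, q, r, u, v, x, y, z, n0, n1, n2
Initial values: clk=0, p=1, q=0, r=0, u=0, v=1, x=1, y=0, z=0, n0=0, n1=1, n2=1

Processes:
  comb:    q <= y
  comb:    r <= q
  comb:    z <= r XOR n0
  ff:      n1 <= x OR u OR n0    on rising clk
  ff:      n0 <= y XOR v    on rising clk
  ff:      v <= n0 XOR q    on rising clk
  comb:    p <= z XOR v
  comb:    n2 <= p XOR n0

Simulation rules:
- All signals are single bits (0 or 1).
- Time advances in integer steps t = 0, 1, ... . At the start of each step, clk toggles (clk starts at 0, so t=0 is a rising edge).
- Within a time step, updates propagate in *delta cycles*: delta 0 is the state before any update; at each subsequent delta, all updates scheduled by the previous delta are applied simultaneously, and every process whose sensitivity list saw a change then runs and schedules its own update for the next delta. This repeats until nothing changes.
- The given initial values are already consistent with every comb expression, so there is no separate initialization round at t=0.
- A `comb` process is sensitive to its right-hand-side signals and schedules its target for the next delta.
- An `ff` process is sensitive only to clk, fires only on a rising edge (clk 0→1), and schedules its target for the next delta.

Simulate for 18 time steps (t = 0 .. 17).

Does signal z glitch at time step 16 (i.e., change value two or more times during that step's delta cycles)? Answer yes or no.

no

t0.Δ0 n1=1 p=1 r=0 x=1 z=0 v=1 clk=0 q=0 n0=0 u=0 n2=1 y=0
t0.Δ1 n1=1 p=1 r=0 x=1 z=0 v=1 clk=1 q=0 n0=0 u=0 n2=1 y=0
t0.Δ2 n1=1 p=1 r=0 x=1 z=0 v=0 clk=1 q=0 n0=1 u=0 n2=1 y=0
t0.Δ3 n1=1 p=0 r=0 x=1 z=1 v=0 clk=1 q=0 n0=1 u=0 n2=0 y=0
t0.Δ4 n1=1 p=1 r=0 x=1 z=1 v=0 clk=1 q=0 n0=1 u=0 n2=1 y=0
t0.Δ5 n1=1 p=1 r=0 x=1 z=1 v=0 clk=1 q=0 n0=1 u=0 n2=0 y=0
t1.Δ0 n1=1 p=1 r=0 x=1 z=1 v=0 clk=1 q=0 n0=1 u=0 n2=0 y=0
t1.Δ1 n1=1 p=1 r=0 x=1 z=1 v=0 clk=0 q=0 n0=1 u=0 n2=0 y=0
t2.Δ0 n1=1 p=1 r=0 x=1 z=1 v=0 clk=0 q=0 n0=1 u=0 n2=0 y=0
t2.Δ1 n1=1 p=1 r=0 x=1 z=1 v=0 clk=1 q=0 n0=1 u=0 n2=0 y=0
t2.Δ2 n1=1 p=1 r=0 x=1 z=1 v=1 clk=1 q=0 n0=0 u=0 n2=0 y=0
t2.Δ3 n1=1 p=0 r=0 x=1 z=0 v=1 clk=1 q=0 n0=0 u=0 n2=1 y=0
t2.Δ4 n1=1 p=1 r=0 x=1 z=0 v=1 clk=1 q=0 n0=0 u=0 n2=0 y=0
t2.Δ5 n1=1 p=1 r=0 x=1 z=0 v=1 clk=1 q=0 n0=0 u=0 n2=1 y=0
t3.Δ0 n1=1 p=1 r=0 x=1 z=0 v=1 clk=1 q=0 n0=0 u=0 n2=1 y=0
t3.Δ1 n1=1 p=1 r=0 x=1 z=0 v=1 clk=0 q=0 n0=0 u=0 n2=1 y=0
t4.Δ0 n1=1 p=1 r=0 x=1 z=0 v=1 clk=0 q=0 n0=0 u=0 n2=1 y=0
t4.Δ1 n1=1 p=1 r=0 x=1 z=0 v=1 clk=1 q=0 n0=0 u=0 n2=1 y=0
t4.Δ2 n1=1 p=1 r=0 x=1 z=0 v=0 clk=1 q=0 n0=1 u=0 n2=1 y=0
t4.Δ3 n1=1 p=0 r=0 x=1 z=1 v=0 clk=1 q=0 n0=1 u=0 n2=0 y=0
t4.Δ4 n1=1 p=1 r=0 x=1 z=1 v=0 clk=1 q=0 n0=1 u=0 n2=1 y=0
t4.Δ5 n1=1 p=1 r=0 x=1 z=1 v=0 clk=1 q=0 n0=1 u=0 n2=0 y=0
t5.Δ0 n1=1 p=1 r=0 x=1 z=1 v=0 clk=1 q=0 n0=1 u=0 n2=0 y=0
t5.Δ1 n1=1 p=1 r=0 x=1 z=1 v=0 clk=0 q=0 n0=1 u=0 n2=0 y=0
t6.Δ0 n1=1 p=1 r=0 x=1 z=1 v=0 clk=0 q=0 n0=1 u=0 n2=0 y=0
t6.Δ1 n1=1 p=1 r=0 x=1 z=1 v=0 clk=1 q=0 n0=1 u=0 n2=0 y=0
t6.Δ2 n1=1 p=1 r=0 x=1 z=1 v=1 clk=1 q=0 n0=0 u=0 n2=0 y=0
t6.Δ3 n1=1 p=0 r=0 x=1 z=0 v=1 clk=1 q=0 n0=0 u=0 n2=1 y=0
t6.Δ4 n1=1 p=1 r=0 x=1 z=0 v=1 clk=1 q=0 n0=0 u=0 n2=0 y=0
t6.Δ5 n1=1 p=1 r=0 x=1 z=0 v=1 clk=1 q=0 n0=0 u=0 n2=1 y=0
t7.Δ0 n1=1 p=1 r=0 x=1 z=0 v=1 clk=1 q=0 n0=0 u=0 n2=1 y=0
t7.Δ1 n1=1 p=1 r=0 x=1 z=0 v=1 clk=0 q=0 n0=0 u=0 n2=1 y=0
t8.Δ0 n1=1 p=1 r=0 x=1 z=0 v=1 clk=0 q=0 n0=0 u=0 n2=1 y=0
t8.Δ1 n1=1 p=1 r=0 x=1 z=0 v=1 clk=1 q=0 n0=0 u=0 n2=1 y=0
t8.Δ2 n1=1 p=1 r=0 x=1 z=0 v=0 clk=1 q=0 n0=1 u=0 n2=1 y=0
t8.Δ3 n1=1 p=0 r=0 x=1 z=1 v=0 clk=1 q=0 n0=1 u=0 n2=0 y=0
t8.Δ4 n1=1 p=1 r=0 x=1 z=1 v=0 clk=1 q=0 n0=1 u=0 n2=1 y=0
t8.Δ5 n1=1 p=1 r=0 x=1 z=1 v=0 clk=1 q=0 n0=1 u=0 n2=0 y=0
t9.Δ0 n1=1 p=1 r=0 x=1 z=1 v=0 clk=1 q=0 n0=1 u=0 n2=0 y=0
t9.Δ1 n1=1 p=1 r=0 x=1 z=1 v=0 clk=0 q=0 n0=1 u=0 n2=0 y=0
t10.Δ0 n1=1 p=1 r=0 x=1 z=1 v=0 clk=0 q=0 n0=1 u=0 n2=0 y=0
t10.Δ1 n1=1 p=1 r=0 x=1 z=1 v=0 clk=1 q=0 n0=1 u=0 n2=0 y=0
t10.Δ2 n1=1 p=1 r=0 x=1 z=1 v=1 clk=1 q=0 n0=0 u=0 n2=0 y=0
t10.Δ3 n1=1 p=0 r=0 x=1 z=0 v=1 clk=1 q=0 n0=0 u=0 n2=1 y=0
t10.Δ4 n1=1 p=1 r=0 x=1 z=0 v=1 clk=1 q=0 n0=0 u=0 n2=0 y=0
t10.Δ5 n1=1 p=1 r=0 x=1 z=0 v=1 clk=1 q=0 n0=0 u=0 n2=1 y=0
t11.Δ0 n1=1 p=1 r=0 x=1 z=0 v=1 clk=1 q=0 n0=0 u=0 n2=1 y=0
t11.Δ1 n1=1 p=1 r=0 x=1 z=0 v=1 clk=0 q=0 n0=0 u=0 n2=1 y=0
t12.Δ0 n1=1 p=1 r=0 x=1 z=0 v=1 clk=0 q=0 n0=0 u=0 n2=1 y=0
t12.Δ1 n1=1 p=1 r=0 x=1 z=0 v=1 clk=1 q=0 n0=0 u=0 n2=1 y=0
t12.Δ2 n1=1 p=1 r=0 x=1 z=0 v=0 clk=1 q=0 n0=1 u=0 n2=1 y=0
t12.Δ3 n1=1 p=0 r=0 x=1 z=1 v=0 clk=1 q=0 n0=1 u=0 n2=0 y=0
t12.Δ4 n1=1 p=1 r=0 x=1 z=1 v=0 clk=1 q=0 n0=1 u=0 n2=1 y=0
t12.Δ5 n1=1 p=1 r=0 x=1 z=1 v=0 clk=1 q=0 n0=1 u=0 n2=0 y=0
t13.Δ0 n1=1 p=1 r=0 x=1 z=1 v=0 clk=1 q=0 n0=1 u=0 n2=0 y=0
t13.Δ1 n1=1 p=1 r=0 x=1 z=1 v=0 clk=0 q=0 n0=1 u=0 n2=0 y=0
t14.Δ0 n1=1 p=1 r=0 x=1 z=1 v=0 clk=0 q=0 n0=1 u=0 n2=0 y=0
t14.Δ1 n1=1 p=1 r=0 x=1 z=1 v=0 clk=1 q=0 n0=1 u=0 n2=0 y=0
t14.Δ2 n1=1 p=1 r=0 x=1 z=1 v=1 clk=1 q=0 n0=0 u=0 n2=0 y=0
t14.Δ3 n1=1 p=0 r=0 x=1 z=0 v=1 clk=1 q=0 n0=0 u=0 n2=1 y=0
t14.Δ4 n1=1 p=1 r=0 x=1 z=0 v=1 clk=1 q=0 n0=0 u=0 n2=0 y=0
t14.Δ5 n1=1 p=1 r=0 x=1 z=0 v=1 clk=1 q=0 n0=0 u=0 n2=1 y=0
t15.Δ0 n1=1 p=1 r=0 x=1 z=0 v=1 clk=1 q=0 n0=0 u=0 n2=1 y=0
t15.Δ1 n1=1 p=1 r=0 x=1 z=0 v=1 clk=0 q=0 n0=0 u=0 n2=1 y=0
t16.Δ0 n1=1 p=1 r=0 x=1 z=0 v=1 clk=0 q=0 n0=0 u=0 n2=1 y=0
t16.Δ1 n1=1 p=1 r=0 x=1 z=0 v=1 clk=1 q=0 n0=0 u=0 n2=1 y=0
t16.Δ2 n1=1 p=1 r=0 x=1 z=0 v=0 clk=1 q=0 n0=1 u=0 n2=1 y=0
t16.Δ3 n1=1 p=0 r=0 x=1 z=1 v=0 clk=1 q=0 n0=1 u=0 n2=0 y=0
t16.Δ4 n1=1 p=1 r=0 x=1 z=1 v=0 clk=1 q=0 n0=1 u=0 n2=1 y=0
t16.Δ5 n1=1 p=1 r=0 x=1 z=1 v=0 clk=1 q=0 n0=1 u=0 n2=0 y=0
t17.Δ0 n1=1 p=1 r=0 x=1 z=1 v=0 clk=1 q=0 n0=1 u=0 n2=0 y=0
t17.Δ1 n1=1 p=1 r=0 x=1 z=1 v=0 clk=0 q=0 n0=1 u=0 n2=0 y=0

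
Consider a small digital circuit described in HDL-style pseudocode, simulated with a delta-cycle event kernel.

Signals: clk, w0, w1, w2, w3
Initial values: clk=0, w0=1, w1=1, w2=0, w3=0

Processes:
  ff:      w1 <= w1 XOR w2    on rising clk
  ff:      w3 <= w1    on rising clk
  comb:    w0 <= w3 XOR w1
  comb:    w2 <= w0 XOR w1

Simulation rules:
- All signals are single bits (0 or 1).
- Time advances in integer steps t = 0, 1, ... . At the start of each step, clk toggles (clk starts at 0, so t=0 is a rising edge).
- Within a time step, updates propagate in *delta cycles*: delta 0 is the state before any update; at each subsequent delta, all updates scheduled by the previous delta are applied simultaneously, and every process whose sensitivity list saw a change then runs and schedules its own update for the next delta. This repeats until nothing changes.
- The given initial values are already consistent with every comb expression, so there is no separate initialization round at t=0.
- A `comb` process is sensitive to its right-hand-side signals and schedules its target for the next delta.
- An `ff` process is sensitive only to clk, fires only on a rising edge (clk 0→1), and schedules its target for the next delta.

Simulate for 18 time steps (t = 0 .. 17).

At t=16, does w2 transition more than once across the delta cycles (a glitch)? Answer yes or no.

no

[bits: w1,w0,w3,clk,w2]
t=0: Δ0=11000 Δ1=11010 Δ2=11110 Δ3=10110 Δ4=10111 | 4Δ
t=1: Δ0=10111 Δ1=10101 | 1Δ
t=2: Δ0=10101 Δ1=10111 Δ2=00111 Δ3=01110 Δ4=01111 | 4Δ
t=3: Δ0=01111 Δ1=01101 | 1Δ
t=4: Δ0=01101 Δ1=01111 Δ2=11011 Δ3=11010 | 3Δ
t=5: Δ0=11010 Δ1=11000 | 1Δ
t=6: Δ0=11000 Δ1=11010 Δ2=11110 Δ3=10110 Δ4=10111 | 4Δ
t=7: Δ0=10111 Δ1=10101 | 1Δ
t=8: Δ0=10101 Δ1=10111 Δ2=00111 Δ3=01110 Δ4=01111 | 4Δ
t=9: Δ0=01111 Δ1=01101 | 1Δ
t=10: Δ0=01101 Δ1=01111 Δ2=11011 Δ3=11010 | 3Δ
t=11: Δ0=11010 Δ1=11000 | 1Δ
t=12: Δ0=11000 Δ1=11010 Δ2=11110 Δ3=10110 Δ4=10111 | 4Δ
t=13: Δ0=10111 Δ1=10101 | 1Δ
t=14: Δ0=10101 Δ1=10111 Δ2=00111 Δ3=01110 Δ4=01111 | 4Δ
t=15: Δ0=01111 Δ1=01101 | 1Δ
t=16: Δ0=01101 Δ1=01111 Δ2=11011 Δ3=11010 | 3Δ
t=17: Δ0=11010 Δ1=11000 | 1Δ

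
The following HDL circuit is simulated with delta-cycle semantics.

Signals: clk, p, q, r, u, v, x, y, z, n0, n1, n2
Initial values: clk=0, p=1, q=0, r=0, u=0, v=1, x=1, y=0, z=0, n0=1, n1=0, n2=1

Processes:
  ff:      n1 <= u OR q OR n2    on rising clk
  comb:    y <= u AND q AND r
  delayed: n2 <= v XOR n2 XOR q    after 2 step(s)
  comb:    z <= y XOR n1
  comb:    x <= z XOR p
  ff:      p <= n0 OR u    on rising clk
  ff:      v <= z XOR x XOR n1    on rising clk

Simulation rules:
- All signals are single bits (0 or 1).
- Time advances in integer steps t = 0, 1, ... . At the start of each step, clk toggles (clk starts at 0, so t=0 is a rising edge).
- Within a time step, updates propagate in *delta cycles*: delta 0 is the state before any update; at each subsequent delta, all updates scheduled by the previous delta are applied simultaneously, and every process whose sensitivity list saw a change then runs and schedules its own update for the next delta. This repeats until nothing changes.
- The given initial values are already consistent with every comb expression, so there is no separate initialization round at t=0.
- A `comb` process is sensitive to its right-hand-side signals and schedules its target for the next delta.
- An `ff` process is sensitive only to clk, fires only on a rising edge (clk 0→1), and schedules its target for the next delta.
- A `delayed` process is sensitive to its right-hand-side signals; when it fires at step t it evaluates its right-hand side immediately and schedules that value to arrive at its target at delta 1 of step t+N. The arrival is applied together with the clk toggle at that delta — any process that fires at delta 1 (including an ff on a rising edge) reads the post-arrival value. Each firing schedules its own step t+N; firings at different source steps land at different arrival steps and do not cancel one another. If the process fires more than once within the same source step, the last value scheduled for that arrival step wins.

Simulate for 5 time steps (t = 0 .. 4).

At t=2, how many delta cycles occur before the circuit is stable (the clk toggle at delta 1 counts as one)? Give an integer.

2

[bits: u,clk,q,n2,y,v,n0,z,x,p,n1,r]
t=0: Δ0=000101101100 Δ1=010101101100 Δ2=010101101110 Δ3=010101111110 Δ4=010101110110 | 4Δ
t=1: Δ0=010101110110 Δ1=000101110110 | 1Δ
t=2: Δ0=000101110110 Δ1=010101110110 Δ2=010100110110 | 2Δ
t=3: Δ0=010100110110 Δ1=000100110110 | 1Δ
t=4: Δ0=000100110110 Δ1=010100110110 | 1Δ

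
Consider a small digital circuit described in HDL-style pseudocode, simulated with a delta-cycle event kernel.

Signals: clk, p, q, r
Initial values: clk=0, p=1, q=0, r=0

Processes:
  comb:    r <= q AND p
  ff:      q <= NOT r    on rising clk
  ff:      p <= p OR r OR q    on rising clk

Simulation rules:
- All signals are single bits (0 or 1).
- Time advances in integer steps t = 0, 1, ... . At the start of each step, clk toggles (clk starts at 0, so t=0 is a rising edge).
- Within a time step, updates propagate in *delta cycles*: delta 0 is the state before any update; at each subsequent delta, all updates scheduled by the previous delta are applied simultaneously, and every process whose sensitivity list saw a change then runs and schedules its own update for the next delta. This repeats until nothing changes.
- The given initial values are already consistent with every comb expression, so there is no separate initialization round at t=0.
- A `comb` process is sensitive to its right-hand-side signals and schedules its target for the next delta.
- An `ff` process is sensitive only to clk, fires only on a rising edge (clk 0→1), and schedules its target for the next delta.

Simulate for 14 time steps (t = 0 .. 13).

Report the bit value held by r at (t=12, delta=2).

0

t0.Δ0 r=0 q=0 clk=0 p=1
t0.Δ1 r=0 q=0 clk=1 p=1
t0.Δ2 r=0 q=1 clk=1 p=1
t0.Δ3 r=1 q=1 clk=1 p=1
t1.Δ0 r=1 q=1 clk=1 p=1
t1.Δ1 r=1 q=1 clk=0 p=1
t2.Δ0 r=1 q=1 clk=0 p=1
t2.Δ1 r=1 q=1 clk=1 p=1
t2.Δ2 r=1 q=0 clk=1 p=1
t2.Δ3 r=0 q=0 clk=1 p=1
t3.Δ0 r=0 q=0 clk=1 p=1
t3.Δ1 r=0 q=0 clk=0 p=1
t4.Δ0 r=0 q=0 clk=0 p=1
t4.Δ1 r=0 q=0 clk=1 p=1
t4.Δ2 r=0 q=1 clk=1 p=1
t4.Δ3 r=1 q=1 clk=1 p=1
t5.Δ0 r=1 q=1 clk=1 p=1
t5.Δ1 r=1 q=1 clk=0 p=1
t6.Δ0 r=1 q=1 clk=0 p=1
t6.Δ1 r=1 q=1 clk=1 p=1
t6.Δ2 r=1 q=0 clk=1 p=1
t6.Δ3 r=0 q=0 clk=1 p=1
t7.Δ0 r=0 q=0 clk=1 p=1
t7.Δ1 r=0 q=0 clk=0 p=1
t8.Δ0 r=0 q=0 clk=0 p=1
t8.Δ1 r=0 q=0 clk=1 p=1
t8.Δ2 r=0 q=1 clk=1 p=1
t8.Δ3 r=1 q=1 clk=1 p=1
t9.Δ0 r=1 q=1 clk=1 p=1
t9.Δ1 r=1 q=1 clk=0 p=1
t10.Δ0 r=1 q=1 clk=0 p=1
t10.Δ1 r=1 q=1 clk=1 p=1
t10.Δ2 r=1 q=0 clk=1 p=1
t10.Δ3 r=0 q=0 clk=1 p=1
t11.Δ0 r=0 q=0 clk=1 p=1
t11.Δ1 r=0 q=0 clk=0 p=1
t12.Δ0 r=0 q=0 clk=0 p=1
t12.Δ1 r=0 q=0 clk=1 p=1
t12.Δ2 r=0 q=1 clk=1 p=1
t12.Δ3 r=1 q=1 clk=1 p=1
t13.Δ0 r=1 q=1 clk=1 p=1
t13.Δ1 r=1 q=1 clk=0 p=1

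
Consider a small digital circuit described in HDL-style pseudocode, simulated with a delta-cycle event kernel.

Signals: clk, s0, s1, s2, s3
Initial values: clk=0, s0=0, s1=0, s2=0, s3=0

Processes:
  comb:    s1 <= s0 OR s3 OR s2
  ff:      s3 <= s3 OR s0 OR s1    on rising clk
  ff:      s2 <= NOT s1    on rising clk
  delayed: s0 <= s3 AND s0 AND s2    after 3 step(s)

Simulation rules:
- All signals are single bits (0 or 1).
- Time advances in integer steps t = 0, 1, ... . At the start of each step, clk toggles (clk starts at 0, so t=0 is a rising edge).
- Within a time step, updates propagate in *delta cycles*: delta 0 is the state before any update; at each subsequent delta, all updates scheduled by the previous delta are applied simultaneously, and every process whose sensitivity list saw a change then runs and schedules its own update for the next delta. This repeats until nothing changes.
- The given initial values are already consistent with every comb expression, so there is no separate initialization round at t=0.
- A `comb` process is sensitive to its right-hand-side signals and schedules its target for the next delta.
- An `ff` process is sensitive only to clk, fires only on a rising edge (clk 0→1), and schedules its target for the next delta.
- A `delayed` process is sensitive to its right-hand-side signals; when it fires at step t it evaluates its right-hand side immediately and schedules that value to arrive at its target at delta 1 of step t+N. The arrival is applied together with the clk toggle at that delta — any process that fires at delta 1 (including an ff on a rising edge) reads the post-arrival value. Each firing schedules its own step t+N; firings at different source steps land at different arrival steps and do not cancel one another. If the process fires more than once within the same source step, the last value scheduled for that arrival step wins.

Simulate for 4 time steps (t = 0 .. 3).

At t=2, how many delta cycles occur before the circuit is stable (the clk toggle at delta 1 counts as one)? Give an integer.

2

t0.Δ0 s0=0 s3=0 s1=0 clk=0 s2=0
t0.Δ1 s0=0 s3=0 s1=0 clk=1 s2=0
t0.Δ2 s0=0 s3=0 s1=0 clk=1 s2=1
t0.Δ3 s0=0 s3=0 s1=1 clk=1 s2=1
t1.Δ0 s0=0 s3=0 s1=1 clk=1 s2=1
t1.Δ1 s0=0 s3=0 s1=1 clk=0 s2=1
t2.Δ0 s0=0 s3=0 s1=1 clk=0 s2=1
t2.Δ1 s0=0 s3=0 s1=1 clk=1 s2=1
t2.Δ2 s0=0 s3=1 s1=1 clk=1 s2=0
t3.Δ0 s0=0 s3=1 s1=1 clk=1 s2=0
t3.Δ1 s0=0 s3=1 s1=1 clk=0 s2=0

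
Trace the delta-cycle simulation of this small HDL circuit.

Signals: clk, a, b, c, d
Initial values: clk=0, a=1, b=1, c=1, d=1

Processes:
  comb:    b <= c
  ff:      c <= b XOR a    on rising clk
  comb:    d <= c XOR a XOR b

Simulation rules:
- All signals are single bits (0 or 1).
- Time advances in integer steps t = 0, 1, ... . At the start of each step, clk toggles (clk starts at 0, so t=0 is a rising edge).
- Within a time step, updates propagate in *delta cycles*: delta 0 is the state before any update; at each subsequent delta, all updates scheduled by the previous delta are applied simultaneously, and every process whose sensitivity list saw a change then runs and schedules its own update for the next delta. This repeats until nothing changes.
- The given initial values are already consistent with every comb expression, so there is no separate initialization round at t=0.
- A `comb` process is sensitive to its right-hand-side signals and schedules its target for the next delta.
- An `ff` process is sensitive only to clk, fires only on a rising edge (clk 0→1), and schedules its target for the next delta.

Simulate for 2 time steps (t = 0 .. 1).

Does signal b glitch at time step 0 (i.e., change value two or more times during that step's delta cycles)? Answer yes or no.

no

t=0 Δ0: clk=0 a=1 c=1 d=1 b=1
  Δ1: clk:0→1
  Δ2: c:1→0
  Δ3: d:1→0, b:1→0
  Δ4: d:0→1
  (4Δ to stable)
t=1 Δ0: clk=1 a=1 c=0 d=1 b=0
  Δ1: clk:1→0
  (1Δ to stable)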